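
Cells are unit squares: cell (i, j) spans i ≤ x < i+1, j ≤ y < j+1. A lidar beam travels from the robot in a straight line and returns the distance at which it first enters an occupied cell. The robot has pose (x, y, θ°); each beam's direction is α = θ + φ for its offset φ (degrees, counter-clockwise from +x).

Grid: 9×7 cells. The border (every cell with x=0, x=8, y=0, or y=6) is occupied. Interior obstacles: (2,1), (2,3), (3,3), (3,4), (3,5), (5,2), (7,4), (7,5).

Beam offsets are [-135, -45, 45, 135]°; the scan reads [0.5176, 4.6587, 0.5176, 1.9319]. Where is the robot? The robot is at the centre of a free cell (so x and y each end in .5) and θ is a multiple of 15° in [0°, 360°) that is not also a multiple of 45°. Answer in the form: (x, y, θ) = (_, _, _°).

Candidates: 27 free-cell centres × 16 headings = 432 poses. Raycast each; keep the one whose scan matches to 4 dp.
  (3.5, 1.5, 165°): beam 1 = 1.7321 ≠ 0.5176 ✗
  (3.5, 2.5, 240°): beam 2 = 2.5882 ≠ 4.6587 ✗
  (3.5, 1.5, 150°): beam 1 = 1.9319 ≠ 0.5176 ✗
  (4.5, 2.5, 15°): beam 1 = 1.7321 ≠ 0.5176 ✗
  (6.5, 2.5, 240°): beam 1 = 3.6235 ≠ 0.5176 ✗
  …
  (5.5, 1.5, 210°): r_1=0.5176, r_2=4.6587, r_3=0.5176, r_4=1.9319 — all match ✓
No second candidate reproduces the full scan.

(x, y, θ) = (5.5, 1.5, 210°)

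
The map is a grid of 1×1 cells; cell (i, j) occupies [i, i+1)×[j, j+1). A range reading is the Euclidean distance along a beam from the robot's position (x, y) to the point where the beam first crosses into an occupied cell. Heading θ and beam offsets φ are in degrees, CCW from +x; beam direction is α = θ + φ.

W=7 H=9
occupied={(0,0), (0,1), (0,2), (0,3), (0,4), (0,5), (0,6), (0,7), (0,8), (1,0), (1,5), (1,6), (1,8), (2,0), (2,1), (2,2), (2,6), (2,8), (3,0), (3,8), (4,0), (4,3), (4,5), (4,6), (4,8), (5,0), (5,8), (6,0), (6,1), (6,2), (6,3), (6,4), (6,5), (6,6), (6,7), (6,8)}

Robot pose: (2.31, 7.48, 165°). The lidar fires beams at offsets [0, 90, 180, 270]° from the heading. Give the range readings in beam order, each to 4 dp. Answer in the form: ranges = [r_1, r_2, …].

ranges = [1.3562, 0.4969, 1.8546, 0.5383]

beam 1: φ=0°, α=165°
  direction (-0.9659, 0.2588); cell (2,7); t to first gridline: x 0.3209, y 2.0091 (then +1.0353 / +3.8637)
    (1,7) via x @ 0.3209
    (0,7) via x @ 1.3562  # hit
  → r_1 = 1.3562
beam 2: φ=90°, α=255°
  direction (-0.2588, -0.9659); cell (2,7); t to first gridline: x 1.1977, y 0.4969 (then +3.8637 / +1.0353)
    (2,6) via y @ 0.4969  # hit
  → r_2 = 0.4969
beam 3: φ=180°, α=345°
  direction (0.9659, -0.2588); cell (2,7); t to first gridline: x 0.7143, y 1.8546 (then +1.0353 / +3.8637)
    (3,7) via x @ 0.7143
    (4,7) via x @ 1.7496
    (4,6) via y @ 1.8546  # hit
  → r_3 = 1.8546
beam 4: φ=270°, α=75°
  direction (0.2588, 0.9659); cell (2,7); t to first gridline: x 2.6660, y 0.5383 (then +3.8637 / +1.0353)
    (2,8) via y @ 0.5383  # hit
  → r_4 = 0.5383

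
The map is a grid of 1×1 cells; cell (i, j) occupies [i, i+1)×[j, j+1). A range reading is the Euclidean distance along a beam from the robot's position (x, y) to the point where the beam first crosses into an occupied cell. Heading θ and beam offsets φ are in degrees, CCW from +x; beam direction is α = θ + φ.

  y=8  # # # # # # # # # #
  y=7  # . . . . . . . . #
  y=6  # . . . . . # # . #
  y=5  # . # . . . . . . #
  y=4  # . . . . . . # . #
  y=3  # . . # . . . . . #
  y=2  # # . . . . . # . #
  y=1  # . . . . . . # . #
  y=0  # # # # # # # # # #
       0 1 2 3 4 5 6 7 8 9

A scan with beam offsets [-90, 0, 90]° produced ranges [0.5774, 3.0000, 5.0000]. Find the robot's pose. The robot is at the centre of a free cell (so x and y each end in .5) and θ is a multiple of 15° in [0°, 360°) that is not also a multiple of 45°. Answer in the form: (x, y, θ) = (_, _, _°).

(x, y, θ) = (3.5, 5.5, 240°)

The pose lattice has 48·16 = 768 candidates. Test each by forward raycasting.
  (4.5, 6.5, 285°): beam 1 = 1.9319 ≠ 0.5774 ✗
  (2.5, 7.5, 330°): beam 1 = 3.0000 ≠ 0.5774 ✗
  (1.5, 3.5, 255°): beam 1 = 0.5176 ≠ 0.5774 ✗
  (5.5, 4.5, 255°): beam 1 = 2.5882 ≠ 0.5774 ✗
  …
  (3.5, 5.5, 240°): r_1=0.5774, r_2=3.0000, r_3=5.0000 — all match ✓
No second candidate reproduces the full scan.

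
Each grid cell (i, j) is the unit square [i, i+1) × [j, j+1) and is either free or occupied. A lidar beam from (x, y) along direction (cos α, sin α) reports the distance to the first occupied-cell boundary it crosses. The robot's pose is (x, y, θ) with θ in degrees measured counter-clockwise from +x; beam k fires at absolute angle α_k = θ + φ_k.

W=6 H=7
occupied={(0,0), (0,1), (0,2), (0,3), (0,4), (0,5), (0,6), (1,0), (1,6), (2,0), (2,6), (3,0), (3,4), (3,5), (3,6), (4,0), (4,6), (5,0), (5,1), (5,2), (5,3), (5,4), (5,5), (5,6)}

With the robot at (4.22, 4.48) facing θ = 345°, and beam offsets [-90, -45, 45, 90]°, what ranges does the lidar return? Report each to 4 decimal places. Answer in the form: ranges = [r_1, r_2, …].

ranges = [3.6028, 1.5600, 0.9007, 1.5736]

beam 1: φ=-90°, α=255°
  d=(-0.2588,-0.9659)  start (4,4)  tX=0.8500 tY=0.4969  stride 1/|dx|=3.8637 1/|dy|=1.0353
    cross y-line → (4,3), t=0.4969
    cross x-line → (3,3), t=0.8500
    cross y-line → (3,2), t=1.5322
    cross y-line → (3,1), t=2.5675
    cross y-line → (3,0), t=3.6028 (wall)
  → r_1 = 3.6028
beam 2: φ=-45°, α=300°
  d=(0.5000,-0.8660)  start (4,4)  tX=1.5600 tY=0.5543  stride 1/|dx|=2.0000 1/|dy|=1.1547
    cross y-line → (4,3), t=0.5543
    cross x-line → (5,3), t=1.5600 (wall)
  → r_2 = 1.5600
beam 3: φ=45°, α=30°
  d=(0.8660,0.5000)  start (4,4)  tX=0.9007 tY=1.0400  stride 1/|dx|=1.1547 1/|dy|=2.0000
    cross x-line → (5,4), t=0.9007 (wall)
  → r_3 = 0.9007
beam 4: φ=90°, α=75°
  d=(0.2588,0.9659)  start (4,4)  tX=3.0137 tY=0.5383  stride 1/|dx|=3.8637 1/|dy|=1.0353
    cross y-line → (4,5), t=0.5383
    cross y-line → (4,6), t=1.5736 (wall)
  → r_4 = 1.5736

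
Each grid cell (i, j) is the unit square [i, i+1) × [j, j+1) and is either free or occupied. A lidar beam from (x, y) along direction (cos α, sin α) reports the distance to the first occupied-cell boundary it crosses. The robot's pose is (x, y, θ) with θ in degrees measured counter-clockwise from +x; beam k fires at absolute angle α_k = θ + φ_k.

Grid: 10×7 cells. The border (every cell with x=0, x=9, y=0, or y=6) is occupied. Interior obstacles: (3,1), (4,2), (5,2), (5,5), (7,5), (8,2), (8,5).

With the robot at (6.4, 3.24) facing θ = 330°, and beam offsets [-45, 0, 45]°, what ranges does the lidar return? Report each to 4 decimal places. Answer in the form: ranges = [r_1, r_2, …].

beam 1: φ=-45°, α=285°
  d=(0.2588,-0.9659)  start (6,3)  tX=2.3182 tY=0.2485  stride 1/|dx|=3.8637 1/|dy|=1.0353
    cross y-line → (6,2), t=0.2485
    cross y-line → (6,1), t=1.2837
    cross x-line → (7,1), t=2.3182
    cross y-line → (7,0), t=2.3190 (wall)
  → r_1 = 2.3190
beam 2: φ=0°, α=330°
  d=(0.8660,-0.5000)  start (6,3)  tX=0.6928 tY=0.4800  stride 1/|dx|=1.1547 1/|dy|=2.0000
    cross y-line → (6,2), t=0.4800
    cross x-line → (7,2), t=0.6928
    cross x-line → (8,2), t=1.8475 (wall)
  → r_2 = 1.8475
beam 3: φ=45°, α=15°
  d=(0.9659,0.2588)  start (6,3)  tX=0.6212 tY=2.9364  stride 1/|dx|=1.0353 1/|dy|=3.8637
    cross x-line → (7,3), t=0.6212
    cross x-line → (8,3), t=1.6564
    cross x-line → (9,3), t=2.6917 (wall)
  → r_3 = 2.6917

ranges = [2.3190, 1.8475, 2.6917]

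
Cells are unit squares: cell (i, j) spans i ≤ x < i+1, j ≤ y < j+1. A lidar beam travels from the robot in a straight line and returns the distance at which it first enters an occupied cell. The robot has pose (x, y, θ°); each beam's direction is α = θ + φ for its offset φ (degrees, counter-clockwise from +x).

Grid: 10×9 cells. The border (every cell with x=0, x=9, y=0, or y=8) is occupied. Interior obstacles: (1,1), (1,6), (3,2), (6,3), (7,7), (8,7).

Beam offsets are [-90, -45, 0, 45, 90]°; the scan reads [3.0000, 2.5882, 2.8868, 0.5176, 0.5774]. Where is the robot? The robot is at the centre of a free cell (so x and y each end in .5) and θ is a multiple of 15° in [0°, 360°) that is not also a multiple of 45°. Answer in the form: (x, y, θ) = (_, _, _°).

Enumerate (i+0.5, j+0.5, θ) over the 50 free cells and 16 admissible headings. For each, cast all 5 beams and compare to the given ranges.
  (3.5, 5.5, 330°): beam 1 = 4.0415 ≠ 3.0000 ✗
  (2.5, 3.5, 240°): beam 1 = 1.7321 ≠ 3.0000 ✗
  (6.5, 7.5, 300°): beam 1 = 6.3509 ≠ 3.0000 ✗
  (1.5, 3.5, 165°): beam 1 = 4.6587 ≠ 3.0000 ✗
  …
  (3.5, 3.5, 210°): r_1=3.0000, r_2=2.5882, r_3=2.8868, r_4=0.5176, r_5=0.5774 — all match ✓
Only this pose fits every beam.

(x, y, θ) = (3.5, 3.5, 210°)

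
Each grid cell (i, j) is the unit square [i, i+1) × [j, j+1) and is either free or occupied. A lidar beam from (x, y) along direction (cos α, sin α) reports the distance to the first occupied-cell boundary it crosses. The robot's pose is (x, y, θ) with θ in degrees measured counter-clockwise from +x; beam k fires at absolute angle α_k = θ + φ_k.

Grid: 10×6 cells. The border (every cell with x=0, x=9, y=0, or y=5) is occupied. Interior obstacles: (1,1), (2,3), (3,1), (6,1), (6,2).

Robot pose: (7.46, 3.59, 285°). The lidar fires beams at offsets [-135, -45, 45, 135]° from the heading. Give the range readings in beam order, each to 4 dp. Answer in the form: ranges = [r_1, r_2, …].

ranges = [2.8200, 0.9200, 1.7782, 1.6281]

beam 1: φ=-135°, α=150°
  dir = (cos 150°, sin 150°) = (-0.8660, 0.5000); from cell (7,3)
  next x-line at t=0.5312, next y-line at t=0.8200; Δt_x=1.1547, Δt_y=2.0000
    x: enter (6,3) at t=0.5312
    y: enter (6,4) at t=0.8200
    x: enter (5,4) at t=1.6859
    y: enter (5,5) at t=2.8200 ← occupied
  → r_1 = 2.8200
beam 2: φ=-45°, α=240°
  dir = (cos 240°, sin 240°) = (-0.5000, -0.8660); from cell (7,3)
  next x-line at t=0.9200, next y-line at t=0.6813; Δt_x=2.0000, Δt_y=1.1547
    y: enter (7,2) at t=0.6813
    x: enter (6,2) at t=0.9200 ← occupied
  → r_2 = 0.9200
beam 3: φ=45°, α=330°
  dir = (cos 330°, sin 330°) = (0.8660, -0.5000); from cell (7,3)
  next x-line at t=0.6235, next y-line at t=1.1800; Δt_x=1.1547, Δt_y=2.0000
    x: enter (8,3) at t=0.6235
    y: enter (8,2) at t=1.1800
    x: enter (9,2) at t=1.7782 ← occupied
  → r_3 = 1.7782
beam 4: φ=135°, α=60°
  dir = (cos 60°, sin 60°) = (0.5000, 0.8660); from cell (7,3)
  next x-line at t=1.0800, next y-line at t=0.4734; Δt_x=2.0000, Δt_y=1.1547
    y: enter (7,4) at t=0.4734
    x: enter (8,4) at t=1.0800
    y: enter (8,5) at t=1.6281 ← occupied
  → r_4 = 1.6281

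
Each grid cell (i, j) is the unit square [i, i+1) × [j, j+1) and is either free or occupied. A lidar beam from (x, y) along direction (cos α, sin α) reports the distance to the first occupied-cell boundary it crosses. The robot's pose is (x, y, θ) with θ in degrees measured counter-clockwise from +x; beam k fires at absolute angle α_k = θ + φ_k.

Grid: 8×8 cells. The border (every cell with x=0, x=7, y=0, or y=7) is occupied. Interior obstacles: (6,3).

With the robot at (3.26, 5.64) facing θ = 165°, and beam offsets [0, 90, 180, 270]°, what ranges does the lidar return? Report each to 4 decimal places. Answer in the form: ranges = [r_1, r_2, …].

beam 1: φ=0°, α=165°
  dir = (cos 165°, sin 165°) = (-0.9659, 0.2588); from cell (3,5)
  next x-line at t=0.2692, next y-line at t=1.3909; Δt_x=1.0353, Δt_y=3.8637
    x: enter (2,5) at t=0.2692
    x: enter (1,5) at t=1.3044
    y: enter (1,6) at t=1.3909
    x: enter (0,6) at t=2.3397 ← occupied
  → r_1 = 2.3397
beam 2: φ=90°, α=255°
  dir = (cos 255°, sin 255°) = (-0.2588, -0.9659); from cell (3,5)
  next x-line at t=1.0046, next y-line at t=0.6626; Δt_x=3.8637, Δt_y=1.0353
    y: enter (3,4) at t=0.6626
    x: enter (2,4) at t=1.0046
    y: enter (2,3) at t=1.6979
    y: enter (2,2) at t=2.7331
    y: enter (2,1) at t=3.7684
    y: enter (2,0) at t=4.8037 ← occupied
  → r_2 = 4.8037
beam 3: φ=180°, α=345°
  dir = (cos 345°, sin 345°) = (0.9659, -0.2588); from cell (3,5)
  next x-line at t=0.7661, next y-line at t=2.4728; Δt_x=1.0353, Δt_y=3.8637
    x: enter (4,5) at t=0.7661
    x: enter (5,5) at t=1.8014
    y: enter (5,4) at t=2.4728
    x: enter (6,4) at t=2.8367
    x: enter (7,4) at t=3.8719 ← occupied
  → r_3 = 3.8719
beam 4: φ=270°, α=75°
  dir = (cos 75°, sin 75°) = (0.2588, 0.9659); from cell (3,5)
  next x-line at t=2.8591, next y-line at t=0.3727; Δt_x=3.8637, Δt_y=1.0353
    y: enter (3,6) at t=0.3727
    y: enter (3,7) at t=1.4080 ← occupied
  → r_4 = 1.4080

ranges = [2.3397, 4.8037, 3.8719, 1.4080]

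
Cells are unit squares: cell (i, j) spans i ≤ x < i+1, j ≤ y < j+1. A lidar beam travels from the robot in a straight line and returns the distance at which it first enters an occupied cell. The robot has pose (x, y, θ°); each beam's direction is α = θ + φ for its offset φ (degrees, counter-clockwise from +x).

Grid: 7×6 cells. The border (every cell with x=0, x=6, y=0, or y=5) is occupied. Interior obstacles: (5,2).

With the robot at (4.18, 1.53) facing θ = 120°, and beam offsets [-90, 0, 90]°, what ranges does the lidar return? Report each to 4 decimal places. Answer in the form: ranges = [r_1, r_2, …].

beam 1: φ=-90°, α=30°
  d=(0.8660,0.5000)  start (4,1)  tX=0.9469 tY=0.9400  stride 1/|dx|=1.1547 1/|dy|=2.0000
    cross y-line → (4,2), t=0.9400
    cross x-line → (5,2), t=0.9469 (wall)
  → r_1 = 0.9469
beam 2: φ=0°, α=120°
  d=(-0.5000,0.8660)  start (4,1)  tX=0.3600 tY=0.5427  stride 1/|dx|=2.0000 1/|dy|=1.1547
    cross x-line → (3,1), t=0.3600
    cross y-line → (3,2), t=0.5427
    cross y-line → (3,3), t=1.6974
    cross x-line → (2,3), t=2.3600
    cross y-line → (2,4), t=2.8521
    cross y-line → (2,5), t=4.0068 (wall)
  → r_2 = 4.0068
beam 3: φ=90°, α=210°
  d=(-0.8660,-0.5000)  start (4,1)  tX=0.2078 tY=1.0600  stride 1/|dx|=1.1547 1/|dy|=2.0000
    cross x-line → (3,1), t=0.2078
    cross y-line → (3,0), t=1.0600 (wall)
  → r_3 = 1.0600

ranges = [0.9469, 4.0068, 1.0600]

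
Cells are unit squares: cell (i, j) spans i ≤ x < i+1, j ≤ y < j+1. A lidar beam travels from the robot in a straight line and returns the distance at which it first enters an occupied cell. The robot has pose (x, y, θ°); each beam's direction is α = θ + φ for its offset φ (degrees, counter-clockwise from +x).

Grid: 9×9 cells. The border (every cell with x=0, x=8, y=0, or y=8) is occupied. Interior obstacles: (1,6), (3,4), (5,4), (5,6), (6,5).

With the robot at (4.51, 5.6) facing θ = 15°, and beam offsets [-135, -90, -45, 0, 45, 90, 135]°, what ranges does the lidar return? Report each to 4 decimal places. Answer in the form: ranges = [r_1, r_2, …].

ranges = [1.0200, 4.7623, 1.2000, 1.5426, 0.9800, 2.4847, 4.0530]

beam 1: φ=-135°, α=240°
  d=(-0.5000,-0.8660)  start (4,5)  tX=1.0200 tY=0.6928  stride 1/|dx|=2.0000 1/|dy|=1.1547
    cross y-line → (4,4), t=0.6928
    cross x-line → (3,4), t=1.0200 (wall)
  → r_1 = 1.0200
beam 2: φ=-90°, α=285°
  d=(0.2588,-0.9659)  start (4,5)  tX=1.8932 tY=0.6212  stride 1/|dx|=3.8637 1/|dy|=1.0353
    cross y-line → (4,4), t=0.6212
    cross y-line → (4,3), t=1.6564
    cross x-line → (5,3), t=1.8932
    cross y-line → (5,2), t=2.6917
    cross y-line → (5,1), t=3.7270
    cross y-line → (5,0), t=4.7623 (wall)
  → r_2 = 4.7623
beam 3: φ=-45°, α=330°
  d=(0.8660,-0.5000)  start (4,5)  tX=0.5658 tY=1.2000  stride 1/|dx|=1.1547 1/|dy|=2.0000
    cross x-line → (5,5), t=0.5658
    cross y-line → (5,4), t=1.2000 (wall)
  → r_3 = 1.2000
beam 4: φ=0°, α=15°
  d=(0.9659,0.2588)  start (4,5)  tX=0.5073 tY=1.5455  stride 1/|dx|=1.0353 1/|dy|=3.8637
    cross x-line → (5,5), t=0.5073
    cross x-line → (6,5), t=1.5426 (wall)
  → r_4 = 1.5426
beam 5: φ=45°, α=60°
  d=(0.5000,0.8660)  start (4,5)  tX=0.9800 tY=0.4619  stride 1/|dx|=2.0000 1/|dy|=1.1547
    cross y-line → (4,6), t=0.4619
    cross x-line → (5,6), t=0.9800 (wall)
  → r_5 = 0.9800
beam 6: φ=90°, α=105°
  d=(-0.2588,0.9659)  start (4,5)  tX=1.9705 tY=0.4141  stride 1/|dx|=3.8637 1/|dy|=1.0353
    cross y-line → (4,6), t=0.4141
    cross y-line → (4,7), t=1.4494
    cross x-line → (3,7), t=1.9705
    cross y-line → (3,8), t=2.4847 (wall)
  → r_6 = 2.4847
beam 7: φ=135°, α=150°
  d=(-0.8660,0.5000)  start (4,5)  tX=0.5889 tY=0.8000  stride 1/|dx|=1.1547 1/|dy|=2.0000
    cross x-line → (3,5), t=0.5889
    cross y-line → (3,6), t=0.8000
    cross x-line → (2,6), t=1.7436
    cross y-line → (2,7), t=2.8000
    cross x-line → (1,7), t=2.8983
    cross x-line → (0,7), t=4.0530 (wall)
  → r_7 = 4.0530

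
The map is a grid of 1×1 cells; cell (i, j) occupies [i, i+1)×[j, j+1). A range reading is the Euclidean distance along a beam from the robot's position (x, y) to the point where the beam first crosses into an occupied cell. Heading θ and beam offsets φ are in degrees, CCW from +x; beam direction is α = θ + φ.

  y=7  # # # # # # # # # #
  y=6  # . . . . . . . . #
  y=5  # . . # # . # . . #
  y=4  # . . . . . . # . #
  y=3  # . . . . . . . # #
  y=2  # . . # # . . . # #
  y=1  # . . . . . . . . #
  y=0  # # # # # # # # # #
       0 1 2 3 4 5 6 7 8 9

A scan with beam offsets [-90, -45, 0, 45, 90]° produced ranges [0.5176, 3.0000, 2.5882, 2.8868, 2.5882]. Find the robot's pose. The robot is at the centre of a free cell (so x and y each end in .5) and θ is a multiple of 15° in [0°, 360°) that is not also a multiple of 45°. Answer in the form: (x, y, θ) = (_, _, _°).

The pose lattice has 40·16 = 640 candidates. Test each by forward raycasting.
  (6.5, 4.5, 300°): beam 1 = 3.0000 ≠ 0.5176 ✗
  (5.5, 6.5, 330°): beam 1 = 1.0000 ≠ 0.5176 ✗
  (6.5, 3.5, 60°): beam 1 = 1.7321 ≠ 0.5176 ✗
  (5.5, 4.5, 330°): beam 1 = 1.7321 ≠ 0.5176 ✗
  …
  (7.5, 3.5, 195°): r_1=0.5176, r_2=3.0000, r_3=2.5882, r_4=2.8868, r_5=2.5882 — all match ✓
No second candidate reproduces the full scan.

(x, y, θ) = (7.5, 3.5, 195°)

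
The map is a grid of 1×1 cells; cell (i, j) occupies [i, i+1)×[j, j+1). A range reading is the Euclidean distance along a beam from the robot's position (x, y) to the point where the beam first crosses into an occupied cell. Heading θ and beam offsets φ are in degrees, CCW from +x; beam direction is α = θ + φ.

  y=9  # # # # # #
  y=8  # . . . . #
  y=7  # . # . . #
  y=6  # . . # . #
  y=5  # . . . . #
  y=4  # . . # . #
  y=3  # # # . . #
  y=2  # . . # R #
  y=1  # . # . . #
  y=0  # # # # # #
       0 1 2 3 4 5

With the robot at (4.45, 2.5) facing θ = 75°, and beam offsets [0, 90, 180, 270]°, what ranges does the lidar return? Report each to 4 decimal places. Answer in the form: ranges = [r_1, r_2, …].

beam 1: φ=0°, α=75°
  dir = (cos 75°, sin 75°) = (0.2588, 0.9659); from cell (4,2)
  next x-line at t=2.1250, next y-line at t=0.5176; Δt_x=3.8637, Δt_y=1.0353
    y: enter (4,3) at t=0.5176
    y: enter (4,4) at t=1.5529
    x: enter (5,4) at t=2.1250 ← occupied
  → r_1 = 2.1250
beam 2: φ=90°, α=165°
  dir = (cos 165°, sin 165°) = (-0.9659, 0.2588); from cell (4,2)
  next x-line at t=0.4659, next y-line at t=1.9319; Δt_x=1.0353, Δt_y=3.8637
    x: enter (3,2) at t=0.4659 ← occupied
  → r_2 = 0.4659
beam 3: φ=180°, α=255°
  dir = (cos 255°, sin 255°) = (-0.2588, -0.9659); from cell (4,2)
  next x-line at t=1.7387, next y-line at t=0.5176; Δt_x=3.8637, Δt_y=1.0353
    y: enter (4,1) at t=0.5176
    y: enter (4,0) at t=1.5529 ← occupied
  → r_3 = 1.5529
beam 4: φ=270°, α=345°
  dir = (cos 345°, sin 345°) = (0.9659, -0.2588); from cell (4,2)
  next x-line at t=0.5694, next y-line at t=1.9319; Δt_x=1.0353, Δt_y=3.8637
    x: enter (5,2) at t=0.5694 ← occupied
  → r_4 = 0.5694

ranges = [2.1250, 0.4659, 1.5529, 0.5694]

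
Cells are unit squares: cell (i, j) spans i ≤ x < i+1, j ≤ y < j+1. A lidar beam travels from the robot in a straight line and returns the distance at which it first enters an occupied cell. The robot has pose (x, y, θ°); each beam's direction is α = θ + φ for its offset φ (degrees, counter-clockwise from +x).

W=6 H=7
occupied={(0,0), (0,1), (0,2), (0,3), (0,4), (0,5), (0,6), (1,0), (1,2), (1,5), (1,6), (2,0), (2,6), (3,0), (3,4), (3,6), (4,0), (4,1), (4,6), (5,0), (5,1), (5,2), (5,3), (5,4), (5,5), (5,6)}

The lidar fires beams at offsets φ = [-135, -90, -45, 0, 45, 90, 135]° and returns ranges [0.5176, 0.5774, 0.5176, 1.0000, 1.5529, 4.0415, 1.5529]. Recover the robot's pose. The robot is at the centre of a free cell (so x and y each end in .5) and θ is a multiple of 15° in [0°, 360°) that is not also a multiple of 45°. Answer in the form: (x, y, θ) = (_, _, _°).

Enumerate (i+0.5, j+0.5, θ) over the 16 free cells and 16 admissible headings. For each, cast all 7 beams and compare to the given ranges.
  (2.5, 1.5, 345°): beam 1 = 1.0000 ≠ 0.5176 ✗
  (4.5, 2.5, 285°): beam 1 = 4.0415 ≠ 0.5176 ✗
  (2.5, 5.5, 345°): beam 1 = 0.5774 ≠ 0.5176 ✗
  …
  (1.5, 4.5, 240°): r_1=0.5176, r_2=0.5774, r_3=0.5176, r_4=1.0000, r_5=1.5529, r_6=4.0415, r_7=1.5529 — all match ✓
Only this pose fits every beam.

(x, y, θ) = (1.5, 4.5, 240°)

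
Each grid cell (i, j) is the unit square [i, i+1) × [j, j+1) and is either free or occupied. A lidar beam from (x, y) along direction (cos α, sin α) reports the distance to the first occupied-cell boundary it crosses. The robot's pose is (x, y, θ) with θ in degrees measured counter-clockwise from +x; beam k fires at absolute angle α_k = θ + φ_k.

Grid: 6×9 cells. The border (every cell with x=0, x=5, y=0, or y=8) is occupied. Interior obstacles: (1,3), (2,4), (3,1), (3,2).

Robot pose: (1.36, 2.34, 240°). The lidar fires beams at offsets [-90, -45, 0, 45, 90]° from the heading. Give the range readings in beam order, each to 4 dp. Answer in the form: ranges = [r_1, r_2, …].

beam 1: φ=-90°, α=150°
  dir = (cos 150°, sin 150°) = (-0.8660, 0.5000); from cell (1,2)
  next x-line at t=0.4157, next y-line at t=1.3200; Δt_x=1.1547, Δt_y=2.0000
    x: enter (0,2) at t=0.4157 ← occupied
  → r_1 = 0.4157
beam 2: φ=-45°, α=195°
  dir = (cos 195°, sin 195°) = (-0.9659, -0.2588); from cell (1,2)
  next x-line at t=0.3727, next y-line at t=1.3137; Δt_x=1.0353, Δt_y=3.8637
    x: enter (0,2) at t=0.3727 ← occupied
  → r_2 = 0.3727
beam 3: φ=0°, α=240°
  dir = (cos 240°, sin 240°) = (-0.5000, -0.8660); from cell (1,2)
  next x-line at t=0.7200, next y-line at t=0.3926; Δt_x=2.0000, Δt_y=1.1547
    y: enter (1,1) at t=0.3926
    x: enter (0,1) at t=0.7200 ← occupied
  → r_3 = 0.7200
beam 4: φ=45°, α=285°
  dir = (cos 285°, sin 285°) = (0.2588, -0.9659); from cell (1,2)
  next x-line at t=2.4728, next y-line at t=0.3520; Δt_x=3.8637, Δt_y=1.0353
    y: enter (1,1) at t=0.3520
    y: enter (1,0) at t=1.3873 ← occupied
  → r_4 = 1.3873
beam 5: φ=90°, α=330°
  dir = (cos 330°, sin 330°) = (0.8660, -0.5000); from cell (1,2)
  next x-line at t=0.7390, next y-line at t=0.6800; Δt_x=1.1547, Δt_y=2.0000
    y: enter (1,1) at t=0.6800
    x: enter (2,1) at t=0.7390
    x: enter (3,1) at t=1.8937 ← occupied
  → r_5 = 1.8937

ranges = [0.4157, 0.3727, 0.7200, 1.3873, 1.8937]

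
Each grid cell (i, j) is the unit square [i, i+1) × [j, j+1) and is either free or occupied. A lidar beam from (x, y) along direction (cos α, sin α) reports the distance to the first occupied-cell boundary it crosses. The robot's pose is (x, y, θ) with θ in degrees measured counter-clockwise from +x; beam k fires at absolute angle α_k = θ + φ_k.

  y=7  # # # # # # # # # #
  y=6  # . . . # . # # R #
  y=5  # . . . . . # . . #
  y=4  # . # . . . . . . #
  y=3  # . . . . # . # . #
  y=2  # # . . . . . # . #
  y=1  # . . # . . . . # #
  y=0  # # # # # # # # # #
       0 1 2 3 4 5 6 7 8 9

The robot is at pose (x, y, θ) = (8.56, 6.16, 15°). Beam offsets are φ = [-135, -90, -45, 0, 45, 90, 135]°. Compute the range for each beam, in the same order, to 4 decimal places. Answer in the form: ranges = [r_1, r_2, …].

ranges = [2.4942, 1.7000, 0.5081, 0.4555, 0.8800, 0.8696, 0.6466]

beam 1: φ=-135°, α=240°
  d=(-0.5000,-0.8660)  start (8,6)  tX=1.1200 tY=0.1848  stride 1/|dx|=2.0000 1/|dy|=1.1547
    cross y-line → (8,5), t=0.1848
    cross x-line → (7,5), t=1.1200
    cross y-line → (7,4), t=1.3395
    cross y-line → (7,3), t=2.4942 (wall)
  → r_1 = 2.4942
beam 2: φ=-90°, α=285°
  d=(0.2588,-0.9659)  start (8,6)  tX=1.7000 tY=0.1656  stride 1/|dx|=3.8637 1/|dy|=1.0353
    cross y-line → (8,5), t=0.1656
    cross y-line → (8,4), t=1.2009
    cross x-line → (9,4), t=1.7000 (wall)
  → r_2 = 1.7000
beam 3: φ=-45°, α=330°
  d=(0.8660,-0.5000)  start (8,6)  tX=0.5081 tY=0.3200  stride 1/|dx|=1.1547 1/|dy|=2.0000
    cross y-line → (8,5), t=0.3200
    cross x-line → (9,5), t=0.5081 (wall)
  → r_3 = 0.5081
beam 4: φ=0°, α=15°
  d=(0.9659,0.2588)  start (8,6)  tX=0.4555 tY=3.2455  stride 1/|dx|=1.0353 1/|dy|=3.8637
    cross x-line → (9,6), t=0.4555 (wall)
  → r_4 = 0.4555
beam 5: φ=45°, α=60°
  d=(0.5000,0.8660)  start (8,6)  tX=0.8800 tY=0.9699  stride 1/|dx|=2.0000 1/|dy|=1.1547
    cross x-line → (9,6), t=0.8800 (wall)
  → r_5 = 0.8800
beam 6: φ=90°, α=105°
  d=(-0.2588,0.9659)  start (8,6)  tX=2.1637 tY=0.8696  stride 1/|dx|=3.8637 1/|dy|=1.0353
    cross y-line → (8,7), t=0.8696 (wall)
  → r_6 = 0.8696
beam 7: φ=135°, α=150°
  d=(-0.8660,0.5000)  start (8,6)  tX=0.6466 tY=1.6800  stride 1/|dx|=1.1547 1/|dy|=2.0000
    cross x-line → (7,6), t=0.6466 (wall)
  → r_7 = 0.6466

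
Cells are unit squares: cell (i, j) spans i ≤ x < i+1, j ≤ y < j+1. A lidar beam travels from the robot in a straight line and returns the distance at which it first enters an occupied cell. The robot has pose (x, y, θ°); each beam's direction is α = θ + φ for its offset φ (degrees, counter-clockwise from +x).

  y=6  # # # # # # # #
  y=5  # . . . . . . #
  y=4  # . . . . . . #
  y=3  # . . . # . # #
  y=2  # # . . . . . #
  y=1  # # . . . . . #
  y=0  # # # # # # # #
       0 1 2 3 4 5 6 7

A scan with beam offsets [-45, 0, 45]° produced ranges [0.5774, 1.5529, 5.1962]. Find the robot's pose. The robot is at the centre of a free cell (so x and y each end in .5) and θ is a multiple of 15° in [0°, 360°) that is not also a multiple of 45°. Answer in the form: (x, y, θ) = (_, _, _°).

Enumerate (i+0.5, j+0.5, θ) over the 26 free cells and 16 admissible headings. For each, cast all 3 beams and compare to the given ranges.
  (5.5, 3.5, 60°): beam 1 = 0.5176 ≠ 0.5774 ✗
  (2.5, 5.5, 255°): beam 1 = 1.7321 ≠ 0.5774 ✗
  (2.5, 2.5, 15°): beam 1 = 3.0000 ≠ 0.5774 ✗
  (5.5, 4.5, 195°): beam 1 = 3.0000 ≠ 0.5774 ✗
  …
  (6.5, 1.5, 75°): r_1=0.5774, r_2=1.5529, r_3=5.1962 — all match ✓
No second candidate reproduces the full scan.

(x, y, θ) = (6.5, 1.5, 75°)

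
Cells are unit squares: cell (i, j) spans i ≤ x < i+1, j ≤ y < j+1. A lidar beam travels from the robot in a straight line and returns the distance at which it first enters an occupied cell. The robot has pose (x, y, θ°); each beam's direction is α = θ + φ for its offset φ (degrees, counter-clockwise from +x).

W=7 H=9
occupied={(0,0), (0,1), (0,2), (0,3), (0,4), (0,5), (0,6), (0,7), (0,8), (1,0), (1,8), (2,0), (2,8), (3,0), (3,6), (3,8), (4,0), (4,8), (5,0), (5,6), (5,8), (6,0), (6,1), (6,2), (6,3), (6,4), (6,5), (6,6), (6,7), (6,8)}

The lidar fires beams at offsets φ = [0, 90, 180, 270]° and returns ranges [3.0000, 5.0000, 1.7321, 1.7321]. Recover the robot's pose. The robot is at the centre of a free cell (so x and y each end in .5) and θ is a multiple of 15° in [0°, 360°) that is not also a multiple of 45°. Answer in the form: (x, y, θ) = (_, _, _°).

Enumerate (i+0.5, j+0.5, θ) over the 33 free cells and 16 admissible headings. For each, cast all 4 beams and compare to the given ranges.
  (1.5, 5.5, 330°): beam 1 = 5.1962 ≠ 3.0000 ✗
  (5.5, 7.5, 60°): beam 1 = 0.5774 ≠ 3.0000 ✗
  (1.5, 5.5, 285°): beam 1 = 4.6587 ≠ 3.0000 ✗
  …
  (2.5, 2.5, 330°): r_1=3.0000, r_2=5.0000, r_3=1.7321, r_4=1.7321 — all match ✓
Unique over the lattice → pose = (2.5, 2.5, 330°).

(x, y, θ) = (2.5, 2.5, 330°)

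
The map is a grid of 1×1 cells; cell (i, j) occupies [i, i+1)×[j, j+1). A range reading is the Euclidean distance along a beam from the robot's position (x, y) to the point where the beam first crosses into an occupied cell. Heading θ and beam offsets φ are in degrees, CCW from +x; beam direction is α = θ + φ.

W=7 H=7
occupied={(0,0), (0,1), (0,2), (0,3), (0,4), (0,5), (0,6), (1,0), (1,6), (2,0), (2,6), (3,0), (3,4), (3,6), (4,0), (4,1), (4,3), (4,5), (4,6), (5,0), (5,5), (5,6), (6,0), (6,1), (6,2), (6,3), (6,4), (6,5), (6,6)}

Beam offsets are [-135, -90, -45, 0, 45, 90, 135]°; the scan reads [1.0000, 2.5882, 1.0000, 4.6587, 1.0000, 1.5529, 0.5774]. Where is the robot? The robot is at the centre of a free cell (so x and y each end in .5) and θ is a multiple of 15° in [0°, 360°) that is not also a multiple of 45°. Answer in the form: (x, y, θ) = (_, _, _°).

(x, y, θ) = (5.5, 2.5, 195°)

Enumerate (i+0.5, j+0.5, θ) over the 20 free cells and 16 admissible headings. For each, cast all 7 beams and compare to the given ranges.
  (2.5, 1.5, 75°): beam 1 = 0.5774 ≠ 1.0000 ✗
  (2.5, 1.5, 345°): beam 2 = 0.5176 ≠ 2.5882 ✗
  (1.5, 1.5, 15°): beam 1 = 0.5774 ≠ 1.0000 ✗
  …
  (5.5, 2.5, 195°): r_1=1.0000, r_2=2.5882, r_3=1.0000, r_4=4.6587, r_5=1.0000, r_6=1.5529, r_7=0.5774 — all match ✓
No second candidate reproduces the full scan.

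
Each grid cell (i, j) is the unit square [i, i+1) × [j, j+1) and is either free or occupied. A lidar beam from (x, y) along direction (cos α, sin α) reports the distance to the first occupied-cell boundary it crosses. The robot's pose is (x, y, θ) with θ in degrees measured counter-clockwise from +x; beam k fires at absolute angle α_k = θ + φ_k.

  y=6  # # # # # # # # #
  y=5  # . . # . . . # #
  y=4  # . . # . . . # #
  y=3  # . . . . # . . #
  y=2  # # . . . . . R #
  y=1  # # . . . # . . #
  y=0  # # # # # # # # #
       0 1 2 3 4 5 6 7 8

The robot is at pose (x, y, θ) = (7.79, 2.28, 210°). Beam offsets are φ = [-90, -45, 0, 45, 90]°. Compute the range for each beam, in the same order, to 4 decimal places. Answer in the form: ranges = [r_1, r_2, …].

ranges = [4.2955, 2.7819, 2.0669, 1.3252, 0.4200]

beam 1: φ=-90°, α=120°
  direction (-0.5000, 0.8660); cell (7,2); t to first gridline: x 1.5800, y 0.8314 (then +2.0000 / +1.1547)
    (7,3) via y @ 0.8314
    (6,3) via x @ 1.5800
    (6,4) via y @ 1.9861
    (6,5) via y @ 3.1408
    (5,5) via x @ 3.5800
    (5,6) via y @ 4.2955  # hit
  → r_1 = 4.2955
beam 2: φ=-45°, α=165°
  direction (-0.9659, 0.2588); cell (7,2); t to first gridline: x 0.8179, y 2.7819 (then +1.0353 / +3.8637)
    (6,2) via x @ 0.8179
    (5,2) via x @ 1.8531
    (5,3) via y @ 2.7819  # hit
  → r_2 = 2.7819
beam 3: φ=0°, α=210°
  direction (-0.8660, -0.5000); cell (7,2); t to first gridline: x 0.9122, y 0.5600 (then +1.1547 / +2.0000)
    (7,1) via y @ 0.5600
    (6,1) via x @ 0.9122
    (5,1) via x @ 2.0669  # hit
  → r_3 = 2.0669
beam 4: φ=45°, α=255°
  direction (-0.2588, -0.9659); cell (7,2); t to first gridline: x 3.0523, y 0.2899 (then +3.8637 / +1.0353)
    (7,1) via y @ 0.2899
    (7,0) via y @ 1.3252  # hit
  → r_4 = 1.3252
beam 5: φ=90°, α=300°
  direction (0.5000, -0.8660); cell (7,2); t to first gridline: x 0.4200, y 0.3233 (then +2.0000 / +1.1547)
    (7,1) via y @ 0.3233
    (8,1) via x @ 0.4200  # hit
  → r_5 = 0.4200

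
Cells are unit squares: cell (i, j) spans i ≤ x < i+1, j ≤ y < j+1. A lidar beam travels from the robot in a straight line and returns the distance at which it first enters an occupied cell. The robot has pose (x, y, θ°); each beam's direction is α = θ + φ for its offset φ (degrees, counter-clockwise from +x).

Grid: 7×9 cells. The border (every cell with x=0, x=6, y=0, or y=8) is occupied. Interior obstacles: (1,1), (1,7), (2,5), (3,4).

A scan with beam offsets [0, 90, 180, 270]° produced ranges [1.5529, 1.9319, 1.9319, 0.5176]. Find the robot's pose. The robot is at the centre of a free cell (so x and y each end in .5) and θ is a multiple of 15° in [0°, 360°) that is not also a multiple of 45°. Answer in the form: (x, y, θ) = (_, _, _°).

Enumerate (i+0.5, j+0.5, θ) over the 31 free cells and 16 admissible headings. For each, cast all 4 beams and compare to the given ranges.
  (2.5, 2.5, 240°): beam 1 = 1.0000 ≠ 1.5529 ✗
  (5.5, 1.5, 150°): beam 1 = 5.1962 ≠ 1.5529 ✗
  (1.5, 4.5, 255°): beam 1 = 1.9319 ≠ 1.5529 ✗
  (5.5, 7.5, 330°): beam 1 = 0.5774 ≠ 1.5529 ✗
  (1.5, 6.5, 210°): beam 1 = 0.5774 ≠ 1.5529 ✗
  …
  (1.5, 3.5, 285°): r_1=1.5529, r_2=1.9319, r_3=1.9319, r_4=0.5176 — all match ✓
Only this pose fits every beam.

(x, y, θ) = (1.5, 3.5, 285°)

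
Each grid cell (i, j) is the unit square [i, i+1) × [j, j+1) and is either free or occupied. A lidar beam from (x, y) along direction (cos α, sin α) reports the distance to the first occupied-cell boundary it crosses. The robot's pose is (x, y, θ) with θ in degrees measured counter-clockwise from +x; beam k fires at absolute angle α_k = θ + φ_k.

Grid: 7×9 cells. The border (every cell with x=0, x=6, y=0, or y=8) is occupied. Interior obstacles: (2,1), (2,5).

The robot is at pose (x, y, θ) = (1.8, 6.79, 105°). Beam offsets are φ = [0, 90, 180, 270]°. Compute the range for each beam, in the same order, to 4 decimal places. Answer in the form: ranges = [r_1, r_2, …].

ranges = [1.2527, 0.8282, 0.8179, 4.3482]

beam 1: φ=0°, α=105°
  direction (-0.2588, 0.9659); cell (1,6); t to first gridline: x 3.0910, y 0.2174 (then +3.8637 / +1.0353)
    (1,7) via y @ 0.2174
    (1,8) via y @ 1.2527  # hit
  → r_1 = 1.2527
beam 2: φ=90°, α=195°
  direction (-0.9659, -0.2588); cell (1,6); t to first gridline: x 0.8282, y 3.0523 (then +1.0353 / +3.8637)
    (0,6) via x @ 0.8282  # hit
  → r_2 = 0.8282
beam 3: φ=180°, α=285°
  direction (0.2588, -0.9659); cell (1,6); t to first gridline: x 0.7727, y 0.8179 (then +3.8637 / +1.0353)
    (2,6) via x @ 0.7727
    (2,5) via y @ 0.8179  # hit
  → r_3 = 0.8179
beam 4: φ=270°, α=15°
  direction (0.9659, 0.2588); cell (1,6); t to first gridline: x 0.2071, y 0.8114 (then +1.0353 / +3.8637)
    (2,6) via x @ 0.2071
    (2,7) via y @ 0.8114
    (3,7) via x @ 1.2423
    (4,7) via x @ 2.2776
    (5,7) via x @ 3.3129
    (6,7) via x @ 4.3482  # hit
  → r_4 = 4.3482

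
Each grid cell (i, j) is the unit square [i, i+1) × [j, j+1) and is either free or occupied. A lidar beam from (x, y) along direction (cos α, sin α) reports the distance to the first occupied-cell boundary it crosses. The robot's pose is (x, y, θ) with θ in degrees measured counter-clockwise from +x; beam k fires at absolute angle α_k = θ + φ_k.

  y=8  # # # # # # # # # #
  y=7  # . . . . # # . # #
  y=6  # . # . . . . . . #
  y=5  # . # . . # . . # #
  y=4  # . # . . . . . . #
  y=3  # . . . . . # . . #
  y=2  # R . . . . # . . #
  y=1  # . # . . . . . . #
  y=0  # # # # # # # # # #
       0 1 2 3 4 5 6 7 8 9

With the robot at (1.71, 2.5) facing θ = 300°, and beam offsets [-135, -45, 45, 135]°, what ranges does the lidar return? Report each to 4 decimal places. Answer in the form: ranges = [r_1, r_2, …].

beam 1: φ=-135°, α=165°
  dir = (cos 165°, sin 165°) = (-0.9659, 0.2588); from cell (1,2)
  next x-line at t=0.7350, next y-line at t=1.9319; Δt_x=1.0353, Δt_y=3.8637
    x: enter (0,2) at t=0.7350 ← occupied
  → r_1 = 0.7350
beam 2: φ=-45°, α=255°
  dir = (cos 255°, sin 255°) = (-0.2588, -0.9659); from cell (1,2)
  next x-line at t=2.7432, next y-line at t=0.5176; Δt_x=3.8637, Δt_y=1.0353
    y: enter (1,1) at t=0.5176
    y: enter (1,0) at t=1.5529 ← occupied
  → r_2 = 1.5529
beam 3: φ=45°, α=345°
  dir = (cos 345°, sin 345°) = (0.9659, -0.2588); from cell (1,2)
  next x-line at t=0.3002, next y-line at t=1.9319; Δt_x=1.0353, Δt_y=3.8637
    x: enter (2,2) at t=0.3002
    x: enter (3,2) at t=1.3355
    y: enter (3,1) at t=1.9319
    x: enter (4,1) at t=2.3708
    x: enter (5,1) at t=3.4061
    x: enter (6,1) at t=4.4413
    x: enter (7,1) at t=5.4766
    y: enter (7,0) at t=5.7956 ← occupied
  → r_3 = 5.7956
beam 4: φ=135°, α=75°
  dir = (cos 75°, sin 75°) = (0.2588, 0.9659); from cell (1,2)
  next x-line at t=1.1205, next y-line at t=0.5176; Δt_x=3.8637, Δt_y=1.0353
    y: enter (1,3) at t=0.5176
    x: enter (2,3) at t=1.1205
    y: enter (2,4) at t=1.5529 ← occupied
  → r_4 = 1.5529

ranges = [0.7350, 1.5529, 5.7956, 1.5529]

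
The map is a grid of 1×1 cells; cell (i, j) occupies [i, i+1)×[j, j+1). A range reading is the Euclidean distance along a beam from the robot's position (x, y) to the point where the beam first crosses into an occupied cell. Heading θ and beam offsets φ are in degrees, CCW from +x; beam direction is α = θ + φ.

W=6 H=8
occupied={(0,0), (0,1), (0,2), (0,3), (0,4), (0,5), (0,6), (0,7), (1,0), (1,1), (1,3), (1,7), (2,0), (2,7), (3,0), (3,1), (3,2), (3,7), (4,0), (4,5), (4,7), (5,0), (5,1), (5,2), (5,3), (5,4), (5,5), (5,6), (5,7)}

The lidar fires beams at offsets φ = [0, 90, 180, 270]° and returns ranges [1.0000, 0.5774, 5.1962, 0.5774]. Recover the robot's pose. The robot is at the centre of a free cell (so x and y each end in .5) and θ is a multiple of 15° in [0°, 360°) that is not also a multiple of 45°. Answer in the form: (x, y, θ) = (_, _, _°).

(x, y, θ) = (4.5, 2.5, 300°)

Candidates: 19 free-cell centres × 16 headings = 304 poses. Raycast each; keep the one whose scan matches to 4 dp.
  (2.5, 2.5, 60°): beam 1 = 3.0000 ≠ 1.0000 ✗
  (2.5, 4.5, 255°): beam 1 = 2.5882 ≠ 1.0000 ✗
  (4.5, 3.5, 150°): beam 1 = 4.0415 ≠ 1.0000 ✗
  (1.5, 2.5, 30°): beam 1 = 4.0415 ≠ 1.0000 ✗
  …
  (4.5, 2.5, 300°): r_1=1.0000, r_2=0.5774, r_3=5.1962, r_4=0.5774 — all match ✓
No second candidate reproduces the full scan.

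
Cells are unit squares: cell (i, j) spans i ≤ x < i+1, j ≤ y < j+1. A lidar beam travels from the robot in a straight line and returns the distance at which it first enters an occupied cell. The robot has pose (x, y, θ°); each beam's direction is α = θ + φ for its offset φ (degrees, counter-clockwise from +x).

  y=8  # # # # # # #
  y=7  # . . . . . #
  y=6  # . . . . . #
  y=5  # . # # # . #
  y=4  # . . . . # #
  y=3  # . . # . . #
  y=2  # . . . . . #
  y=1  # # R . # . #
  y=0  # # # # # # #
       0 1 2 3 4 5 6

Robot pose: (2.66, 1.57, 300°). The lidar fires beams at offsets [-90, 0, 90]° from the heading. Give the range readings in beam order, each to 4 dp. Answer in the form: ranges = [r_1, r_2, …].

ranges = [0.7621, 0.6582, 3.8567]

beam 1: φ=-90°, α=210°
  direction (-0.8660, -0.5000); cell (2,1); t to first gridline: x 0.7621, y 1.1400 (then +1.1547 / +2.0000)
    (1,1) via x @ 0.7621  # hit
  → r_1 = 0.7621
beam 2: φ=0°, α=300°
  direction (0.5000, -0.8660); cell (2,1); t to first gridline: x 0.6800, y 0.6582 (then +2.0000 / +1.1547)
    (2,0) via y @ 0.6582  # hit
  → r_2 = 0.6582
beam 3: φ=90°, α=30°
  direction (0.8660, 0.5000); cell (2,1); t to first gridline: x 0.3926, y 0.8600 (then +1.1547 / +2.0000)
    (3,1) via x @ 0.3926
    (3,2) via y @ 0.8600
    (4,2) via x @ 1.5473
    (5,2) via x @ 2.7020
    (5,3) via y @ 2.8600
    (6,3) via x @ 3.8567  # hit
  → r_3 = 3.8567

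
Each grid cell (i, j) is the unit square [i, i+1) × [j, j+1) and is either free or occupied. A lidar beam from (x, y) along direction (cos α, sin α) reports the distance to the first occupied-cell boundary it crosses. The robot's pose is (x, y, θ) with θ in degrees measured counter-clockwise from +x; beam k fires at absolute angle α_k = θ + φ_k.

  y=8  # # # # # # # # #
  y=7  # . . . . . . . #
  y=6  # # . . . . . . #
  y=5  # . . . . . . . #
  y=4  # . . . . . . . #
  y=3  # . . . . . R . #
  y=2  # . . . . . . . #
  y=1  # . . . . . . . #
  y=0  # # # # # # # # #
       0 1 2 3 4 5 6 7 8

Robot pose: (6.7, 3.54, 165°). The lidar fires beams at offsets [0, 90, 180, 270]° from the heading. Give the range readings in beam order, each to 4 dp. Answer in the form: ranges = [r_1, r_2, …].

beam 1: φ=0°, α=165°
  direction (-0.9659, 0.2588); cell (6,3); t to first gridline: x 0.7247, y 1.7773 (then +1.0353 / +3.8637)
    (5,3) via x @ 0.7247
    (4,3) via x @ 1.7600
    (4,4) via y @ 1.7773
    (3,4) via x @ 2.7952
    (2,4) via x @ 3.8305
    (1,4) via x @ 4.8658
    (1,5) via y @ 5.6410
    (0,5) via x @ 5.9011  # hit
  → r_1 = 5.9011
beam 2: φ=90°, α=255°
  direction (-0.2588, -0.9659); cell (6,3); t to first gridline: x 2.7046, y 0.5590 (then +3.8637 / +1.0353)
    (6,2) via y @ 0.5590
    (6,1) via y @ 1.5943
    (6,0) via y @ 2.6296  # hit
  → r_2 = 2.6296
beam 3: φ=180°, α=345°
  direction (0.9659, -0.2588); cell (6,3); t to first gridline: x 0.3106, y 2.0864 (then +1.0353 / +3.8637)
    (7,3) via x @ 0.3106
    (8,3) via x @ 1.3459  # hit
  → r_3 = 1.3459
beam 4: φ=270°, α=75°
  direction (0.2588, 0.9659); cell (6,3); t to first gridline: x 1.1591, y 0.4762 (then +3.8637 / +1.0353)
    (6,4) via y @ 0.4762
    (7,4) via x @ 1.1591
    (7,5) via y @ 1.5115
    (7,6) via y @ 2.5468
    (7,7) via y @ 3.5821
    (7,8) via y @ 4.6173  # hit
  → r_4 = 4.6173

ranges = [5.9011, 2.6296, 1.3459, 4.6173]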